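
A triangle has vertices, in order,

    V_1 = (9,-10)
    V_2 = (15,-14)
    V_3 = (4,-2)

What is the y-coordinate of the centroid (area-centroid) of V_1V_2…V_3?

Apply the shoelace formula. First the cross-terms c_i = x_i·y_{i+1} − x_{i+1}·y_i:
  24, 26, -22  ⇒  2A = 28, A = 14.
Then Σ (y_i + y_{i+1})·c_i = -728, so ȳ = -728 / (6·14) = -26/3.

-26/3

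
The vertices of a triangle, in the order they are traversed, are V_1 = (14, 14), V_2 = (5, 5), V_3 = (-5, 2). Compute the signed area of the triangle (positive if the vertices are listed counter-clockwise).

Apply Gauss's area formula: 2A = Σ (x_i·y_{i+1} − x_{i+1}·y_i), indices taken mod 3.
V_1→V_2: (14)(5) − (5)(14) = 0
V_2→V_3: (5)(2) − (-5)(5) = 35
V_3→V_1: (-5)(14) − (14)(2) = -98
Σ = -63
Signed area = Σ/2 = -31.5 (negative ⇒ clockwise traversal).

-31.5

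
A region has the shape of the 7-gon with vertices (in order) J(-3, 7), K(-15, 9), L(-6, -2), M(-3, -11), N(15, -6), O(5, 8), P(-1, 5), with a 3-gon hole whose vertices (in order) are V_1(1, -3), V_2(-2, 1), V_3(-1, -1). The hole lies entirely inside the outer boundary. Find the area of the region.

297

Outer boundary:
Apply the surveyor's formula: 2A = Σ (x_i·y_{i+1} − x_{i+1}·y_i), indices taken mod 7.
Σ = (78) + (84) + (60) + (183) + (150) + (33) + (8) = 596
Area = |Σ|/2 = 298.
Hole:
Apply the shoelace formula: 2A = Σ (x_i·y_{i+1} − x_{i+1}·y_i), indices taken mod 3.
Σ = (-5) + (3) + (4) = 2
Area = |Σ|/2 = 1.
Net area = 298 − 1 = 297.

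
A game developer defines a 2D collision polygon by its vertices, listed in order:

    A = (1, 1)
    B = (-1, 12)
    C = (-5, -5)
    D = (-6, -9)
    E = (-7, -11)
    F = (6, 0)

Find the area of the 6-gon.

A→B: (1)(12) − (-1)(1) = 13
B→C: (-1)(-5) − (-5)(12) = 65
C→D: (-5)(-9) − (-6)(-5) = 15
D→E: (-6)(-11) − (-7)(-9) = 3
E→F: (-7)(0) − (6)(-11) = 66
F→A: (6)(1) − (1)(0) = 6
Σ = 168
Area = |Σ|/2 = 84.

84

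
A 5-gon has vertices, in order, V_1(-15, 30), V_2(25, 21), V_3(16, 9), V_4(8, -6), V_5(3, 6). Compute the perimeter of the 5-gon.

|V_1V_2| = √((40)² + (-9)²) = √1681 = 41
|V_2V_3| = √((-9)² + (-12)²) = √225 = 15
|V_3V_4| = √((-8)² + (-15)²) = √289 = 17
|V_4V_5| = √((-5)² + (12)²) = √169 = 13
|V_5V_1| = √((-18)² + (24)²) = √900 = 30
Perimeter = 41 + 15 + 17 + 13 + 30 = 116.

116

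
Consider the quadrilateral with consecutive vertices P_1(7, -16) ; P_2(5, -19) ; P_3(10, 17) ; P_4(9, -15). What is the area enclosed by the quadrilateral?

Apply the shoelace (surveyor's) formula: 2A = Σ (x_i·y_{i+1} − x_{i+1}·y_i), indices taken mod 4.
Σ = (-53) + (275) + (-303) + (-39) = -120
Area = |Σ|/2 = 60.

60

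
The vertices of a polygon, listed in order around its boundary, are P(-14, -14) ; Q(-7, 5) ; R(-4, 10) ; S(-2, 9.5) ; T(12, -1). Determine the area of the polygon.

265

Σ = (-168) + (-50) + (-18) + (-112) + (-182) = -530
Area = |Σ|/2 = 265.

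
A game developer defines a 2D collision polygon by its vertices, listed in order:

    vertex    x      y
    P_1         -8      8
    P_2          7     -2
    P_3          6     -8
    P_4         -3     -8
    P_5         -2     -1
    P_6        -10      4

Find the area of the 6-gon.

Apply the shoelace (surveyor's) formula: 2A = Σ (x_i·y_{i+1} − x_{i+1}·y_i), indices taken mod 6.
Σ = (-40) + (-44) + (-72) + (-13) + (-18) + (-48) = -235
Area = |Σ|/2 = 117.5.

117.5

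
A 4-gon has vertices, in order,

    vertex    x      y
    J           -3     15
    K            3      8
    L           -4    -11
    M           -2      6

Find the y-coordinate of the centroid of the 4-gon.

803/192

Apply Gauss's area formula. First the cross-terms c_i = x_i·y_{i+1} − x_{i+1}·y_i:
  -69, -1, -46, -12  ⇒  2A = -128, A = -64.
Then Σ (y_i + y_{i+1})·c_i = -1606, so ȳ = -1606 / (6·(-64)) = 803/192.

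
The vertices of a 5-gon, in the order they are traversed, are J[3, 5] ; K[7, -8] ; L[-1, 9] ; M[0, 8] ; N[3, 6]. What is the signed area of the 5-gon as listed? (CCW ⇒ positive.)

Apply the shoelace formula: 2A = Σ (x_i·y_{i+1} − x_{i+1}·y_i), indices taken mod 5.
Σ = (-59) + (55) + (-8) + (-24) + (-3) = -39
Signed area = Σ/2 = -19.5 (negative ⇒ clockwise traversal).

-19.5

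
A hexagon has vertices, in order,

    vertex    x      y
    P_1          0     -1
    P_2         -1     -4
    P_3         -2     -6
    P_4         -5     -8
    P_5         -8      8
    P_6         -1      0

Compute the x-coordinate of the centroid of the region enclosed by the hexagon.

-173/42

Apply the surveyor's formula. First the cross-terms c_i = x_i·y_{i+1} − x_{i+1}·y_i:
  -1, -2, -14, -104, 8, 1  ⇒  2A = -112, A = -56.
Then Σ (x_i + x_{i+1})·c_i = 1384, so x̄ = 1384 / (6·(-56)) = -173/42.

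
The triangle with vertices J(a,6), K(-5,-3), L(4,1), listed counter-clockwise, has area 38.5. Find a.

The doubled signed area Σ (x_i y_{i+1} − x_{i+1} y_i) is linear in a.
With a=0 it equals 61; the coefficient of a is -4 (from the two edges through J).
So -4·a + 61 = 2·38.5 = 77 ⇒ a = -4.

-4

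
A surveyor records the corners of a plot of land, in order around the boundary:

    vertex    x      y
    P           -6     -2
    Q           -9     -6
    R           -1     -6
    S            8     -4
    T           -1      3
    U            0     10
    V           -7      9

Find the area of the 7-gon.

Apply the surveyor's formula: 2A = Σ (x_i·y_{i+1} − x_{i+1}·y_i), indices taken mod 7.
Cross-terms: 18, 48, 52, 20, -10, 70, 68  ⇒  Σ = 266
Area = |Σ|/2 = 133.

133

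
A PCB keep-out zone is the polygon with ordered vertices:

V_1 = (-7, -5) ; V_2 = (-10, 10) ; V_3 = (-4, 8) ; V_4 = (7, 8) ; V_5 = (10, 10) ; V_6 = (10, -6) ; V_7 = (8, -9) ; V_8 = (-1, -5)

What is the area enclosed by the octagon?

Σ = (-120) + (-40) + (-88) + (-10) + (-160) + (-42) + (-49) + (-30) = -539
Area = |Σ|/2 = 269.5.

269.5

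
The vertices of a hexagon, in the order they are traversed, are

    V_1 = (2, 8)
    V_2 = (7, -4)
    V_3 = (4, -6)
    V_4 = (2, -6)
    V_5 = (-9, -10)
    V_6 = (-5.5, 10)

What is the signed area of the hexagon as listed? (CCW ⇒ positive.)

Apply the surveyor's formula: 2A = Σ (x_i·y_{i+1} − x_{i+1}·y_i), indices taken mod 6.
Σ = (-64) + (-26) + (-12) + (-74) + (-145) + (-64) = -385
Signed area = Σ/2 = -192.5 (negative ⇒ clockwise traversal).

-192.5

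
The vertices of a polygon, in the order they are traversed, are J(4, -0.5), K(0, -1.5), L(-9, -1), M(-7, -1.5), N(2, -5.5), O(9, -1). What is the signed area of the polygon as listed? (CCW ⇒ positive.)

Apply the surveyor's formula: 2A = Σ (x_i·y_{i+1} − x_{i+1}·y_i), indices taken mod 6.
J→K: (4)(-1.5) − (0)(-0.5) = -6
K→L: (0)(-1) − (-9)(-1.5) = -13.5
L→M: (-9)(-1.5) − (-7)(-1) = 6.5
M→N: (-7)(-5.5) − (2)(-1.5) = 41.5
N→O: (2)(-1) − (9)(-5.5) = 47.5
O→J: (9)(-0.5) − (4)(-1) = -0.5
Σ = 75.5
Signed area = Σ/2 = 37.75 (positive ⇒ counter-clockwise traversal).

37.75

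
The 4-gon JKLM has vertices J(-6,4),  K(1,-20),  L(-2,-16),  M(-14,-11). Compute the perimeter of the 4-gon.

|JK| = √((7)² + (-24)²) = √625 = 25
|KL| = √((-3)² + (4)²) = √25 = 5
|LM| = √((-12)² + (5)²) = √169 = 13
|MJ| = √((8)² + (15)²) = √289 = 17
Perimeter = 25 + 5 + 13 + 17 = 60.

60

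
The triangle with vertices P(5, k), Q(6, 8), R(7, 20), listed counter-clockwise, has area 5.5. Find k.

The doubled signed area Σ (x_i y_{i+1} − x_{i+1} y_i) is linear in k.
With k=0 it equals 4; the coefficient of k is 1 (from the two edges through P).
So 1·k + 4 = 2·5.5 = 11 ⇒ k = 7.

7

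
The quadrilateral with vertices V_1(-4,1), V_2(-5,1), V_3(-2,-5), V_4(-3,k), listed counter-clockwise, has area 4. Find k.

-1

Write out the shoelace sum; only the two edges meeting at V_4 involve k:
2·Area = [((-2)·k − (-3)·(-5)) + ((-3)·1 − (-4)·k)] + 28
       = 2·k + 10 = 8
⇒ k = -1.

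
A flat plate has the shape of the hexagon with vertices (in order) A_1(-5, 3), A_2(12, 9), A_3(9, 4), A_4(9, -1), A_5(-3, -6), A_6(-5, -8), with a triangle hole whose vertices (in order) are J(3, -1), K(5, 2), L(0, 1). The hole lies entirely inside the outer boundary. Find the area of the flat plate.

Outer boundary:
Apply the shoelace (surveyor's) formula: 2A = Σ (x_i·y_{i+1} − x_{i+1}·y_i), indices taken mod 6.
A_1→A_2: (-5)(9) − (12)(3) = -81
A_2→A_3: (12)(4) − (9)(9) = -33
A_3→A_4: (9)(-1) − (9)(4) = -45
A_4→A_5: (9)(-6) − (-3)(-1) = -57
A_5→A_6: (-3)(-8) − (-5)(-6) = -6
A_6→A_1: (-5)(3) − (-5)(-8) = -55
Σ = -277
Area = |Σ|/2 = 138.5.
Hole:
Apply Gauss's area formula: 2A = Σ (x_i·y_{i+1} − x_{i+1}·y_i), indices taken mod 3.
Σ = (11) + (5) + (-3) = 13
Area = |Σ|/2 = 6.5.
Net area = 138.5 − 6.5 = 132.

132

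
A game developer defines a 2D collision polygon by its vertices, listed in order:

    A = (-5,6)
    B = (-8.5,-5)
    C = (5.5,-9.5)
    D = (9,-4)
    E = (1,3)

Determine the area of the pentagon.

Apply the surveyor's formula: 2A = Σ (x_i·y_{i+1} − x_{i+1}·y_i), indices taken mod 5.
Σ = (76) + (108.25) + (63.5) + (31) + (21) = 299.75
Area = |Σ|/2 = 149.875.

149.875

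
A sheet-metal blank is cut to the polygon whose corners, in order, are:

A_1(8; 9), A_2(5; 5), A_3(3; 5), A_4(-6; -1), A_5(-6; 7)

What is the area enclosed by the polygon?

63

Apply the shoelace formula: 2A = Σ (x_i·y_{i+1} − x_{i+1}·y_i), indices taken mod 5.
Σ = (-5) + (10) + (27) + (-48) + (-110) = -126
Area = |Σ|/2 = 63.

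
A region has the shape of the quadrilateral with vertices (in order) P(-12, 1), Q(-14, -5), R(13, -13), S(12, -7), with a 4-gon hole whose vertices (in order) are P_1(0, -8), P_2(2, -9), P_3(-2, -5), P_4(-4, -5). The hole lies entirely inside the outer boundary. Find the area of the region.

152

Outer boundary:
Apply Gauss's area formula: 2A = Σ (x_i·y_{i+1} − x_{i+1}·y_i), indices taken mod 4.
Cross-terms: 74, 247, 65, -72  ⇒  Σ = 314
Area = |Σ|/2 = 157.
Hole:
Apply the shoelace formula: 2A = Σ (x_i·y_{i+1} − x_{i+1}·y_i), indices taken mod 4.
P_1→P_2: (0)(-9) − (2)(-8) = 16
P_2→P_3: (2)(-5) − (-2)(-9) = -28
P_3→P_4: (-2)(-5) − (-4)(-5) = -10
P_4→P_1: (-4)(-8) − (0)(-5) = 32
Σ = 10
Area = |Σ|/2 = 5.
Net area = 157 − 5 = 152.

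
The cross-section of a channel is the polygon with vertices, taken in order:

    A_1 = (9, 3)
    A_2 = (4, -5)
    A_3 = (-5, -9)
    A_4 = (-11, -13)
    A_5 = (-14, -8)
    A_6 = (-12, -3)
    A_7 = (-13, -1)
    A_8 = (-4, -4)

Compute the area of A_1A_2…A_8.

A_1→A_2: (9)(-5) − (4)(3) = -57
A_2→A_3: (4)(-9) − (-5)(-5) = -61
A_3→A_4: (-5)(-13) − (-11)(-9) = -34
A_4→A_5: (-11)(-8) − (-14)(-13) = -94
A_5→A_6: (-14)(-3) − (-12)(-8) = -54
A_6→A_7: (-12)(-1) − (-13)(-3) = -27
A_7→A_8: (-13)(-4) − (-4)(-1) = 48
A_8→A_1: (-4)(3) − (9)(-4) = 24
Σ = -255
Area = |Σ|/2 = 127.5.

127.5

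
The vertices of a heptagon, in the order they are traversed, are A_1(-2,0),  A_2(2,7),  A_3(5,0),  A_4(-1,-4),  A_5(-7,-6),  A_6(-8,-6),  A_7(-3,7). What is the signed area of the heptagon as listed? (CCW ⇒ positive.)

Apply the shoelace formula: 2A = Σ (x_i·y_{i+1} − x_{i+1}·y_i), indices taken mod 7.
Cross-terms: -14, -35, -20, -22, -6, -74, 14  ⇒  Σ = -157
Signed area = Σ/2 = -78.5 (negative ⇒ clockwise traversal).

-78.5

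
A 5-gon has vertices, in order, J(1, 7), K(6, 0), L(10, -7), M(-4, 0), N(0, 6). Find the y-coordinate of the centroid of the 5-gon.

Apply the surveyor's formula. First the cross-terms c_i = x_i·y_{i+1} − x_{i+1}·y_i:
  -42, -42, -28, -24, -6  ⇒  2A = -142, A = -71.
Then Σ (y_i + y_{i+1})·c_i = -26, so ȳ = -26 / (6·(-71)) = 13/213.

13/213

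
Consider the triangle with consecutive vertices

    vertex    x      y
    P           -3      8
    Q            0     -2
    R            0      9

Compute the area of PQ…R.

16.5

Σ = (6) + (0) + (27) = 33
Area = |Σ|/2 = 16.5.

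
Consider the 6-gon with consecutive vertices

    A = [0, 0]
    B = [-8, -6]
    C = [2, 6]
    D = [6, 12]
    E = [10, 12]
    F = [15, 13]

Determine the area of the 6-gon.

Σ = (0) + (-36) + (-12) + (-48) + (-50) + (0) = -146
Area = |Σ|/2 = 73.

73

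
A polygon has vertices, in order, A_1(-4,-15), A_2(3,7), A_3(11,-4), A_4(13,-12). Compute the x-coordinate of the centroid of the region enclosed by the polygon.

358/79

Apply Gauss's area formula. First the cross-terms c_i = x_i·y_{i+1} − x_{i+1}·y_i:
  17, -89, -80, -243  ⇒  2A = -395, A = -197.5.
Then Σ (x_i + x_{i+1})·c_i = -5370, so x̄ = -5370 / (6·(-197.5)) = 358/79.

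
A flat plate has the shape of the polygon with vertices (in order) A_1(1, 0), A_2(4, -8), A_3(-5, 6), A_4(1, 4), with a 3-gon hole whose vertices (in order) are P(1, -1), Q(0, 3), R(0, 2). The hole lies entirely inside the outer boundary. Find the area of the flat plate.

Outer boundary:
Apply the shoelace (surveyor's) formula: 2A = Σ (x_i·y_{i+1} − x_{i+1}·y_i), indices taken mod 4.
A_1→A_2: (1)(-8) − (4)(0) = -8
A_2→A_3: (4)(6) − (-5)(-8) = -16
A_3→A_4: (-5)(4) − (1)(6) = -26
A_4→A_1: (1)(0) − (1)(4) = -4
Σ = -54
Area = |Σ|/2 = 27.
Hole:
Apply the shoelace formula: 2A = Σ (x_i·y_{i+1} − x_{i+1}·y_i), indices taken mod 3.
P→Q: (1)(3) − (0)(-1) = 3
Q→R: (0)(2) − (0)(3) = 0
R→P: (0)(-1) − (1)(2) = -2
Σ = 1
Area = |Σ|/2 = 0.5.
Net area = 27 − 0.5 = 26.5.

26.5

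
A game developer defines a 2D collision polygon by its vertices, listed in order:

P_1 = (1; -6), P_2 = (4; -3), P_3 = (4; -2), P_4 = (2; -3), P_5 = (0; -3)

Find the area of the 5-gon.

7

Apply the shoelace (surveyor's) formula: 2A = Σ (x_i·y_{i+1} − x_{i+1}·y_i), indices taken mod 5.
Σ = (21) + (4) + (-8) + (-6) + (3) = 14
Area = |Σ|/2 = 7.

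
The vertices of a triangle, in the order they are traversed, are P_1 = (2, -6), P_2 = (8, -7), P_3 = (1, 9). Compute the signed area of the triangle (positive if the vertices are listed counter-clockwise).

44.5

Σ = (34) + (79) + (-24) = 89
Signed area = Σ/2 = 44.5 (positive ⇒ counter-clockwise traversal).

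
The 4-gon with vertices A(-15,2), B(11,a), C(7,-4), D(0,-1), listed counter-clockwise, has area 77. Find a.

Write out the shoelace sum; only the two edges meeting at B involve a:
2·Area = [((-15)·a − 11·2) + (11·(-4) − 7·a)] + -22
       = -22·a + -88 = 154
⇒ a = -11.

-11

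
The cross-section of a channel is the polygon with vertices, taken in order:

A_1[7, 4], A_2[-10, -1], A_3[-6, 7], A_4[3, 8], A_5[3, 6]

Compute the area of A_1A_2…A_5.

74

Apply the shoelace (surveyor's) formula: 2A = Σ (x_i·y_{i+1} − x_{i+1}·y_i), indices taken mod 5.
Σ = (33) + (-76) + (-69) + (-6) + (-30) = -148
Area = |Σ|/2 = 74.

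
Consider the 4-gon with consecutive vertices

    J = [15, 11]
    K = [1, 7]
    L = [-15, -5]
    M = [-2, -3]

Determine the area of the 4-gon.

Apply the shoelace formula: 2A = Σ (x_i·y_{i+1} − x_{i+1}·y_i), indices taken mod 4.
Σ = (94) + (100) + (35) + (23) = 252
Area = |Σ|/2 = 126.

126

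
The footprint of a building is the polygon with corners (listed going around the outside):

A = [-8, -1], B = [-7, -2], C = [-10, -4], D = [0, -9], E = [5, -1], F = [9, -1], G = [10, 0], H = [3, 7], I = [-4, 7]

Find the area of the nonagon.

Apply Gauss's area formula: 2A = Σ (x_i·y_{i+1} − x_{i+1}·y_i), indices taken mod 9.
Cross-terms: 9, 8, 90, 45, 4, 10, 70, 49, 60  ⇒  Σ = 345
Area = |Σ|/2 = 172.5.

172.5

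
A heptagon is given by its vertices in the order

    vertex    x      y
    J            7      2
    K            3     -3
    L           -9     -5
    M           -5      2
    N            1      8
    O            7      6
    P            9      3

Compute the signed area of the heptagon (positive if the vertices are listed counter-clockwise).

-120

Apply the shoelace (surveyor's) formula: 2A = Σ (x_i·y_{i+1} − x_{i+1}·y_i), indices taken mod 7.
Σ = (-27) + (-42) + (-43) + (-42) + (-50) + (-33) + (-3) = -240
Signed area = Σ/2 = -120 (negative ⇒ clockwise traversal).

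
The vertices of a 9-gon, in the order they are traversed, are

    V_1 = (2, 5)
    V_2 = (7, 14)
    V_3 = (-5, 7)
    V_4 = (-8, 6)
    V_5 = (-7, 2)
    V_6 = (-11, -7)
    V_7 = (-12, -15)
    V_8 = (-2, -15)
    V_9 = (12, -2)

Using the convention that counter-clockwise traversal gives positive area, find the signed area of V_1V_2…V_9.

Apply the surveyor's formula: 2A = Σ (x_i·y_{i+1} − x_{i+1}·y_i), indices taken mod 9.
Σ = (-7) + (119) + (26) + (26) + (71) + (81) + (150) + (184) + (64) = 714
Signed area = Σ/2 = 357 (positive ⇒ counter-clockwise traversal).

357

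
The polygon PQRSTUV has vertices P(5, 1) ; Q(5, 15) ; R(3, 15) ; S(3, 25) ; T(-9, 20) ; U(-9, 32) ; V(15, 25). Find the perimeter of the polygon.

102

|PQ| = √((0)² + (14)²) = √196 = 14
|QR| = √((-2)² + (0)²) = √4 = 2
|RS| = √((0)² + (10)²) = √100 = 10
|ST| = √((-12)² + (-5)²) = √169 = 13
|TU| = √((0)² + (12)²) = √144 = 12
|UV| = √((24)² + (-7)²) = √625 = 25
|VP| = √((-10)² + (-24)²) = √676 = 26
Perimeter = 14 + 2 + 10 + 13 + 12 + 25 + 26 = 102.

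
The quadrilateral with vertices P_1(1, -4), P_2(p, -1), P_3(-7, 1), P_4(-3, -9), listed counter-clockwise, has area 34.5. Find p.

Write out the shoelace sum; only the two edges meeting at P_2 involve p:
2·Area = [(1·(-1) − p·(-4)) + (p·1 − (-7)·(-1))] + 87
       = 5·p + 79 = 69
⇒ p = -2.

-2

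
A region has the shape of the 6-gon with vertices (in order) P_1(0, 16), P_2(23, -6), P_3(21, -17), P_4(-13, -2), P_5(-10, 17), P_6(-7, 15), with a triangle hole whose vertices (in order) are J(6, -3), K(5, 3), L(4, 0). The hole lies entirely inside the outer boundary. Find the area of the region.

Outer boundary:
Apply the shoelace formula: 2A = Σ (x_i·y_{i+1} − x_{i+1}·y_i), indices taken mod 6.
Σ = (-368) + (-265) + (-263) + (-241) + (-31) + (-112) = -1280
Area = |Σ|/2 = 640.
Hole:
Apply Gauss's area formula: 2A = Σ (x_i·y_{i+1} − x_{i+1}·y_i), indices taken mod 3.
Σ = (33) + (-12) + (-12) = 9
Area = |Σ|/2 = 4.5.
Net area = 640 − 4.5 = 635.5.

635.5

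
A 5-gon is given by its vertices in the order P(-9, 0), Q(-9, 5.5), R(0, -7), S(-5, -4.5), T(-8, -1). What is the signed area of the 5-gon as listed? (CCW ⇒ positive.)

Cross-terms: -49.5, 63, -35, -31, -9  ⇒  Σ = -61.5
Signed area = Σ/2 = -30.75 (negative ⇒ clockwise traversal).

-30.75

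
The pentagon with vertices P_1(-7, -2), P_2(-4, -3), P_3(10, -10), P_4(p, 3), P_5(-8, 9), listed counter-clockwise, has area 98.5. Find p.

Write out the shoelace sum; only the two edges meeting at P_4 involve p:
2·Area = [(10·3 − p·(-10)) + (p·9 − (-8)·3)] + 162
       = 19·p + 216 = 197
⇒ p = -1.

-1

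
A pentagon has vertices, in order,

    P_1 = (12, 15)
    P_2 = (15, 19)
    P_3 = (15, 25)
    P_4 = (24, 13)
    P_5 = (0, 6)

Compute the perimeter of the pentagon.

66

|P_1P_2| = √((3)² + (4)²) = √25 = 5
|P_2P_3| = √((0)² + (6)²) = √36 = 6
|P_3P_4| = √((9)² + (-12)²) = √225 = 15
|P_4P_5| = √((-24)² + (-7)²) = √625 = 25
|P_5P_1| = √((12)² + (9)²) = √225 = 15
Perimeter = 5 + 6 + 15 + 25 + 15 = 66.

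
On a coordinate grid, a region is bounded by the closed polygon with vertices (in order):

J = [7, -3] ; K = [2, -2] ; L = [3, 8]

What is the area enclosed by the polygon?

Apply the shoelace (surveyor's) formula: 2A = Σ (x_i·y_{i+1} − x_{i+1}·y_i), indices taken mod 3.
Σ = (-8) + (22) + (-65) = -51
Area = |Σ|/2 = 25.5.

25.5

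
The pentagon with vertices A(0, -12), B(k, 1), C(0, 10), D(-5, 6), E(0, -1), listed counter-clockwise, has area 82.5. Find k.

5

Write out the shoelace sum; only the two edges meeting at B involve k:
2·Area = [(0·1 − k·(-12)) + (k·10 − 0·1)] + 55
       = 22·k + 55 = 165
⇒ k = 5.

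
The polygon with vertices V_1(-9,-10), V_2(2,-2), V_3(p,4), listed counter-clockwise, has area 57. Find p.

Write out the shoelace sum; only the two edges meeting at V_3 involve p:
2·Area = [(2·4 − p·(-2)) + (p·(-10) − (-9)·4)] + 38
       = -8·p + 82 = 114
⇒ p = -4.

-4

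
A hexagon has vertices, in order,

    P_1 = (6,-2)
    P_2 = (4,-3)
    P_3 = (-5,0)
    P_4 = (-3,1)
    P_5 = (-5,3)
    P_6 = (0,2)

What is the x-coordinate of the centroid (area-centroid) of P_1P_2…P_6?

Apply the shoelace (surveyor's) formula. First the cross-terms c_i = x_i·y_{i+1} − x_{i+1}·y_i:
  -10, -15, -5, -4, -10, -12  ⇒  2A = -56, A = -28.
Then Σ (x_i + x_{i+1})·c_i = -35, so x̄ = -35 / (6·(-28)) = 5/24.

5/24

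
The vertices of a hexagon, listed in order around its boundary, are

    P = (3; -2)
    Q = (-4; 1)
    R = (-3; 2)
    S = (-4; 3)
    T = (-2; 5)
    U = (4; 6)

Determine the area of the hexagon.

41.5

Apply the shoelace formula: 2A = Σ (x_i·y_{i+1} − x_{i+1}·y_i), indices taken mod 6.
Cross-terms: -5, -5, -1, -14, -32, -26  ⇒  Σ = -83
Area = |Σ|/2 = 41.5.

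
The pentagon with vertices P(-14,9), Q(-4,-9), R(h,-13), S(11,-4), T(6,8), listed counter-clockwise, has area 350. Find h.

13

Write out the shoelace sum; only the two edges meeting at R involve h:
2·Area = [((-4)·(-13) − h·(-9)) + (h·(-4) − 11·(-13))] + 440
       = 5·h + 635 = 700
⇒ h = 13.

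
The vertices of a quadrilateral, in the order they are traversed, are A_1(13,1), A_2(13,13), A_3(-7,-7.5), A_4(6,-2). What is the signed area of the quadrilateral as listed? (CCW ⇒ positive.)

120.25

A_1→A_2: (13)(13) − (13)(1) = 156
A_2→A_3: (13)(-7.5) − (-7)(13) = -6.5
A_3→A_4: (-7)(-2) − (6)(-7.5) = 59
A_4→A_1: (6)(1) − (13)(-2) = 32
Σ = 240.5
Signed area = Σ/2 = 120.25 (positive ⇒ counter-clockwise traversal).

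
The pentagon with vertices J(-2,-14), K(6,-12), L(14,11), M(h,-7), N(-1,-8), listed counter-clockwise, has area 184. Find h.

Write out the shoelace sum; only the two edges meeting at M involve h:
2·Area = [(14·(-7) − h·11) + (h·(-8) − (-1)·(-7))] + 340
       = -19·h + 235 = 368
⇒ h = -7.

-7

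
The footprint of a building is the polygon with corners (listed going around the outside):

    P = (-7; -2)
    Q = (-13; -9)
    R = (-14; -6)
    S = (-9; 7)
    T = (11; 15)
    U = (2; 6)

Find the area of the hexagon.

150.5

Apply the shoelace (surveyor's) formula: 2A = Σ (x_i·y_{i+1} − x_{i+1}·y_i), indices taken mod 6.
Σ = (37) + (-48) + (-152) + (-212) + (36) + (38) = -301
Area = |Σ|/2 = 150.5.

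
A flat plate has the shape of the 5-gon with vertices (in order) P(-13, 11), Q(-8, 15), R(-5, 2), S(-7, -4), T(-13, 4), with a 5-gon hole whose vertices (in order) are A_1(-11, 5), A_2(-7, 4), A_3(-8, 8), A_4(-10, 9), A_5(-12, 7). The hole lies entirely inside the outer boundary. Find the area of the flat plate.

77.5

Outer boundary:
Apply the surveyor's formula: 2A = Σ (x_i·y_{i+1} − x_{i+1}·y_i), indices taken mod 5.
P→Q: (-13)(15) − (-8)(11) = -107
Q→R: (-8)(2) − (-5)(15) = 59
R→S: (-5)(-4) − (-7)(2) = 34
S→T: (-7)(4) − (-13)(-4) = -80
T→P: (-13)(11) − (-13)(4) = -91
Σ = -185
Area = |Σ|/2 = 92.5.
Hole:
Apply the shoelace (surveyor's) formula: 2A = Σ (x_i·y_{i+1} − x_{i+1}·y_i), indices taken mod 5.
Σ = (-9) + (-24) + (8) + (38) + (17) = 30
Area = |Σ|/2 = 15.
Net area = 92.5 − 15 = 77.5.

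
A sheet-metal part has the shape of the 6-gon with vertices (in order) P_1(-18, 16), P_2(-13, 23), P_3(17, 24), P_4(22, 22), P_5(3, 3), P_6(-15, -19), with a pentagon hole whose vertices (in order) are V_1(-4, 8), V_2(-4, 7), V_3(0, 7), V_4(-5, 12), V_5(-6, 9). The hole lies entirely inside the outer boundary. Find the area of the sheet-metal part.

Outer boundary:
Apply the shoelace (surveyor's) formula: 2A = Σ (x_i·y_{i+1} − x_{i+1}·y_i), indices taken mod 6.
Σ = (-206) + (-703) + (-154) + (0) + (-12) + (-582) = -1657
Area = |Σ|/2 = 828.5.
Hole:
Apply the shoelace (surveyor's) formula: 2A = Σ (x_i·y_{i+1} − x_{i+1}·y_i), indices taken mod 5.
V_1→V_2: (-4)(7) − (-4)(8) = 4
V_2→V_3: (-4)(7) − (0)(7) = -28
V_3→V_4: (0)(12) − (-5)(7) = 35
V_4→V_5: (-5)(9) − (-6)(12) = 27
V_5→V_1: (-6)(8) − (-4)(9) = -12
Σ = 26
Area = |Σ|/2 = 13.
Net area = 828.5 − 13 = 815.5.

815.5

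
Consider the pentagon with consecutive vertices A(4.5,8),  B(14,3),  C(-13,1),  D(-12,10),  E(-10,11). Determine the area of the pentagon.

162.5

Apply the shoelace (surveyor's) formula: 2A = Σ (x_i·y_{i+1} − x_{i+1}·y_i), indices taken mod 5.
Σ = (-98.5) + (53) + (-118) + (-32) + (-129.5) = -325
Area = |Σ|/2 = 162.5.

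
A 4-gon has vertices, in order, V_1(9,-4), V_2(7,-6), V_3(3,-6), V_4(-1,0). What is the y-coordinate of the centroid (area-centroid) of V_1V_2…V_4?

Apply the shoelace (surveyor's) formula. First the cross-terms c_i = x_i·y_{i+1} − x_{i+1}·y_i:
  -26, -24, -6, 4  ⇒  2A = -52, A = -26.
Then Σ (y_i + y_{i+1})·c_i = 568, so ȳ = 568 / (6·(-26)) = -142/39.

-142/39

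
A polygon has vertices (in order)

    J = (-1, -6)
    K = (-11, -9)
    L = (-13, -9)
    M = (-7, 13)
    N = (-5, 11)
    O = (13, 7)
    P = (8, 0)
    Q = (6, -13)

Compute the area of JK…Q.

Σ = (-57) + (-18) + (-232) + (-12) + (-178) + (-56) + (-104) + (-49) = -706
Area = |Σ|/2 = 353.

353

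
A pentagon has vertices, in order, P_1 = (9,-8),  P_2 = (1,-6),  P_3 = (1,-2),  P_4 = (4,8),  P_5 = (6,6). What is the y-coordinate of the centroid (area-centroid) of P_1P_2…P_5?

Apply the shoelace formula. First the cross-terms c_i = x_i·y_{i+1} − x_{i+1}·y_i:
  -46, 4, 16, -24, -102  ⇒  2A = -152, A = -76.
Then Σ (y_i + y_{i+1})·c_i = 576, so ȳ = 576 / (6·(-76)) = -24/19.

-24/19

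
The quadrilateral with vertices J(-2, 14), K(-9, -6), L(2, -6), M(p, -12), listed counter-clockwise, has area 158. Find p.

8

Write out the shoelace sum; only the two edges meeting at M involve p:
2·Area = [(2·(-12) − p·(-6)) + (p·14 − (-2)·(-12))] + 204
       = 20·p + 156 = 316
⇒ p = 8.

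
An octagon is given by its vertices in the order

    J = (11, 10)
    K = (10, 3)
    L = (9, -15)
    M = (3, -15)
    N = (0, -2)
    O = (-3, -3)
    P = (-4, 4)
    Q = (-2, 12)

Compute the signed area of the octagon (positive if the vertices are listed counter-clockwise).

-281

Apply the shoelace (surveyor's) formula: 2A = Σ (x_i·y_{i+1} − x_{i+1}·y_i), indices taken mod 8.
Σ = (-67) + (-177) + (-90) + (-6) + (-6) + (-24) + (-40) + (-152) = -562
Signed area = Σ/2 = -281 (negative ⇒ clockwise traversal).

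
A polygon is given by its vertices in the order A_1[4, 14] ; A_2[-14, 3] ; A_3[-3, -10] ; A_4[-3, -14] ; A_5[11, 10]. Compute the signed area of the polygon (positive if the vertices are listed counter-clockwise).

303.5

A_1→A_2: (4)(3) − (-14)(14) = 208
A_2→A_3: (-14)(-10) − (-3)(3) = 149
A_3→A_4: (-3)(-14) − (-3)(-10) = 12
A_4→A_5: (-3)(10) − (11)(-14) = 124
A_5→A_1: (11)(14) − (4)(10) = 114
Σ = 607
Signed area = Σ/2 = 303.5 (positive ⇒ counter-clockwise traversal).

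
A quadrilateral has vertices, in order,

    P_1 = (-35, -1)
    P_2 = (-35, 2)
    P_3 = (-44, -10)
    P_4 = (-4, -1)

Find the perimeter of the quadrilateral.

90

|P_1P_2| = √((0)² + (3)²) = √9 = 3
|P_2P_3| = √((-9)² + (-12)²) = √225 = 15
|P_3P_4| = √((40)² + (9)²) = √1681 = 41
|P_4P_1| = √((-31)² + (0)²) = √961 = 31
Perimeter = 3 + 15 + 41 + 31 = 90.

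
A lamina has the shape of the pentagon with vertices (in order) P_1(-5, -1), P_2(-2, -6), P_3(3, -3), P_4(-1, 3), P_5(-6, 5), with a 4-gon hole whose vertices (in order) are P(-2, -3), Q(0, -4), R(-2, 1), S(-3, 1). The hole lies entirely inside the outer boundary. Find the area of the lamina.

45

Outer boundary:
Cross-terms: 28, 24, 6, 13, 31  ⇒  Σ = 102
Area = |Σ|/2 = 51.
Hole:
Apply Gauss's area formula: 2A = Σ (x_i·y_{i+1} − x_{i+1}·y_i), indices taken mod 4.
Σ = (8) + (-8) + (1) + (11) = 12
Area = |Σ|/2 = 6.
Net area = 51 − 6 = 45.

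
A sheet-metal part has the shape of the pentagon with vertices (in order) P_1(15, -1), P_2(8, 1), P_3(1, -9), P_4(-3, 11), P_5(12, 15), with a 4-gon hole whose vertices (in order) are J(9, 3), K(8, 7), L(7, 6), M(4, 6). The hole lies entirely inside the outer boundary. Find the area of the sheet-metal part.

Outer boundary:
Apply the shoelace formula: 2A = Σ (x_i·y_{i+1} − x_{i+1}·y_i), indices taken mod 5.
Σ = (23) + (-73) + (-16) + (-177) + (-237) = -480
Area = |Σ|/2 = 240.
Hole:
Σ = (39) + (-1) + (18) + (-42) = 14
Area = |Σ|/2 = 7.
Net area = 240 − 7 = 233.

233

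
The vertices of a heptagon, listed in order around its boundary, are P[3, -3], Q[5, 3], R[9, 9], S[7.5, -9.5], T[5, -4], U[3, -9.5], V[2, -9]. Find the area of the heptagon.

Apply the shoelace formula: 2A = Σ (x_i·y_{i+1} − x_{i+1}·y_i), indices taken mod 7.
Σ = (24) + (18) + (-153) + (17.5) + (-35.5) + (-8) + (21) = -116
Area = |Σ|/2 = 58.

58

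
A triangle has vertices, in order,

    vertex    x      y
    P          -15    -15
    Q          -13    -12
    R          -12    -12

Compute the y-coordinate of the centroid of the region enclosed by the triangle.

-13

Apply Gauss's area formula. First the cross-terms c_i = x_i·y_{i+1} − x_{i+1}·y_i:
  -15, 12, 0  ⇒  2A = -3, A = -1.5.
Then Σ (y_i + y_{i+1})·c_i = 117, so ȳ = 117 / (6·(-1.5)) = -13.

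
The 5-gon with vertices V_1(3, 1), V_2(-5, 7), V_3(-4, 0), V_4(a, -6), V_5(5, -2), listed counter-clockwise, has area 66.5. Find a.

Write out the shoelace sum; only the two edges meeting at V_4 involve a:
2·Area = [((-4)·(-6) − a·0) + (a·(-2) − 5·(-6))] + 65
       = -2·a + 119 = 133
⇒ a = -7.

-7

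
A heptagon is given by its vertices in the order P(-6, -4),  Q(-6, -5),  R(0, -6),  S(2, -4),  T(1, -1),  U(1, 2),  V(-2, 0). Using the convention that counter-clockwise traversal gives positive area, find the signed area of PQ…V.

Apply the surveyor's formula: 2A = Σ (x_i·y_{i+1} − x_{i+1}·y_i), indices taken mod 7.
Cross-terms: 6, 36, 12, 2, 3, 4, 8  ⇒  Σ = 71
Signed area = Σ/2 = 35.5 (positive ⇒ counter-clockwise traversal).

35.5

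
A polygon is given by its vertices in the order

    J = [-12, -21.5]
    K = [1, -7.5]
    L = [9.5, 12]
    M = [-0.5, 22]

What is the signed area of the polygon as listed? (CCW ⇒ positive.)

Apply the shoelace formula: 2A = Σ (x_i·y_{i+1} − x_{i+1}·y_i), indices taken mod 4.
Cross-terms: 111.5, 83.25, 215, 274.75  ⇒  Σ = 684.5
Signed area = Σ/2 = 342.25 (positive ⇒ counter-clockwise traversal).

342.25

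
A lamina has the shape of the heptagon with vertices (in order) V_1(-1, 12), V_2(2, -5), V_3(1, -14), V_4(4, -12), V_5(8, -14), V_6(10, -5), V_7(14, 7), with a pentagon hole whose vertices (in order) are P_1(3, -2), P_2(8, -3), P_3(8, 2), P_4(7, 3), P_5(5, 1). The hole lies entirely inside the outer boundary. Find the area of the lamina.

Outer boundary:
Cross-terms: -19, -23, 44, 40, 100, 140, 175  ⇒  Σ = 457
Area = |Σ|/2 = 228.5.
Hole:
Apply the shoelace (surveyor's) formula: 2A = Σ (x_i·y_{i+1} − x_{i+1}·y_i), indices taken mod 5.
P_1→P_2: (3)(-3) − (8)(-2) = 7
P_2→P_3: (8)(2) − (8)(-3) = 40
P_3→P_4: (8)(3) − (7)(2) = 10
P_4→P_5: (7)(1) − (5)(3) = -8
P_5→P_1: (5)(-2) − (3)(1) = -13
Σ = 36
Area = |Σ|/2 = 18.
Net area = 228.5 − 18 = 210.5.

210.5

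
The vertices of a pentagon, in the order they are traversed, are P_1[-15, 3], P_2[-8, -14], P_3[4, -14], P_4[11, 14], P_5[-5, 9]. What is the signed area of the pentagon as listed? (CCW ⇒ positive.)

450.5

Apply the shoelace (surveyor's) formula: 2A = Σ (x_i·y_{i+1} − x_{i+1}·y_i), indices taken mod 5.
Cross-terms: 234, 168, 210, 169, 120  ⇒  Σ = 901
Signed area = Σ/2 = 450.5 (positive ⇒ counter-clockwise traversal).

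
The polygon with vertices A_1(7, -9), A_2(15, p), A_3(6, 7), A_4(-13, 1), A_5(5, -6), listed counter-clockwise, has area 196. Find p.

-15

The doubled signed area Σ (x_i y_{i+1} − x_{i+1} y_i) is linear in p.
With p=0 it equals 407; the coefficient of p is 1 (from the two edges through A_2).
So 1·p + 407 = 2·196 = 392 ⇒ p = -15.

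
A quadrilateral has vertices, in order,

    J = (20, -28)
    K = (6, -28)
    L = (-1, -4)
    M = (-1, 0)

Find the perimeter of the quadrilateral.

78

|JK| = √((-14)² + (0)²) = √196 = 14
|KL| = √((-7)² + (24)²) = √625 = 25
|LM| = √((0)² + (4)²) = √16 = 4
|MJ| = √((21)² + (-28)²) = √1225 = 35
Perimeter = 14 + 25 + 4 + 35 = 78.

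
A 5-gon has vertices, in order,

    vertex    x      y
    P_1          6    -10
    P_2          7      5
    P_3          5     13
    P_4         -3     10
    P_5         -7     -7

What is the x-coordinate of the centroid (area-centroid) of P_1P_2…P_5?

208/229

Apply the shoelace (surveyor's) formula. First the cross-terms c_i = x_i·y_{i+1} − x_{i+1}·y_i:
  100, 66, 89, 91, 112  ⇒  2A = 458, A = 229.
Then Σ (x_i + x_{i+1})·c_i = 1248, so x̄ = 1248 / (6·229) = 208/229.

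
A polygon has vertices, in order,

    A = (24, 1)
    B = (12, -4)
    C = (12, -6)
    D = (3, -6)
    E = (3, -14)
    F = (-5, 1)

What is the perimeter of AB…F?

|AB| = √((-12)² + (-5)²) = √169 = 13
|BC| = √((0)² + (-2)²) = √4 = 2
|CD| = √((-9)² + (0)²) = √81 = 9
|DE| = √((0)² + (-8)²) = √64 = 8
|EF| = √((-8)² + (15)²) = √289 = 17
|FA| = √((29)² + (0)²) = √841 = 29
Perimeter = 13 + 2 + 9 + 8 + 17 + 29 = 78.

78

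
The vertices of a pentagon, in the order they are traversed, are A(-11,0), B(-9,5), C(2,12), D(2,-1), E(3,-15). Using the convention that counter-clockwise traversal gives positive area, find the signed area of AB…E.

Σ = (-55) + (-118) + (-26) + (-27) + (-165) = -391
Signed area = Σ/2 = -195.5 (negative ⇒ clockwise traversal).

-195.5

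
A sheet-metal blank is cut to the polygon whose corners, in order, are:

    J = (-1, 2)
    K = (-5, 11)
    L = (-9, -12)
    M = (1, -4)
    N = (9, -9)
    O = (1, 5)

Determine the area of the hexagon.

147

Apply the shoelace (surveyor's) formula: 2A = Σ (x_i·y_{i+1} − x_{i+1}·y_i), indices taken mod 6.
Σ = (-1) + (159) + (48) + (27) + (54) + (7) = 294
Area = |Σ|/2 = 147.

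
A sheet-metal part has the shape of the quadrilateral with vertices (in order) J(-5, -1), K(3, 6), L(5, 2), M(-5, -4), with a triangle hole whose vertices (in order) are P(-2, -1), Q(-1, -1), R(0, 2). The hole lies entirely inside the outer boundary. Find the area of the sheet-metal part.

36.5

Outer boundary:
Apply the shoelace (surveyor's) formula: 2A = Σ (x_i·y_{i+1} − x_{i+1}·y_i), indices taken mod 4.
Cross-terms: -27, -24, -10, -15  ⇒  Σ = -76
Area = |Σ|/2 = 38.
Hole:
Apply the shoelace formula: 2A = Σ (x_i·y_{i+1} − x_{i+1}·y_i), indices taken mod 3.
P→Q: (-2)(-1) − (-1)(-1) = 1
Q→R: (-1)(2) − (0)(-1) = -2
R→P: (0)(-1) − (-2)(2) = 4
Σ = 3
Area = |Σ|/2 = 1.5.
Net area = 38 − 1.5 = 36.5.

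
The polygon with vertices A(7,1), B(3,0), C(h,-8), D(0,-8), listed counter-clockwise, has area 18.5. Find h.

The doubled signed area Σ (x_i y_{i+1} − x_{i+1} y_i) is linear in h.
With h=0 it equals 29; the coefficient of h is -8 (from the two edges through C).
So -8·h + 29 = 2·18.5 = 37 ⇒ h = -1.

-1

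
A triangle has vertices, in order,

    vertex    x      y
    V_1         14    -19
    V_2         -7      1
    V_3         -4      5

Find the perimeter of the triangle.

64

|V_1V_2| = √((-21)² + (20)²) = √841 = 29
|V_2V_3| = √((3)² + (4)²) = √25 = 5
|V_3V_1| = √((18)² + (-24)²) = √900 = 30
Perimeter = 29 + 5 + 30 = 64.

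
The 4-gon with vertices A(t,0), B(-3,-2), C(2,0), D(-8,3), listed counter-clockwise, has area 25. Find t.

-8

The doubled signed area Σ (x_i y_{i+1} − x_{i+1} y_i) is linear in t.
With t=0 it equals 10; the coefficient of t is -5 (from the two edges through A).
So -5·t + 10 = 2·25 = 50 ⇒ t = -8.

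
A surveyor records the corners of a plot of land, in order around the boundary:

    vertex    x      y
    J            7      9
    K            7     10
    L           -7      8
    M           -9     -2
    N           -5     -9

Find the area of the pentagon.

Apply the surveyor's formula: 2A = Σ (x_i·y_{i+1} − x_{i+1}·y_i), indices taken mod 5.
Cross-terms: 7, 126, 86, 71, 18  ⇒  Σ = 308
Area = |Σ|/2 = 154.

154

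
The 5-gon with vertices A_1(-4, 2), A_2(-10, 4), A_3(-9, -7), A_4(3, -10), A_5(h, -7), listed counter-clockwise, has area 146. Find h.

10

Write out the shoelace sum; only the two edges meeting at A_5 involve h:
2·Area = [(3·(-7) − h·(-10)) + (h·2 − (-4)·(-7))] + 221
       = 12·h + 172 = 292
⇒ h = 10.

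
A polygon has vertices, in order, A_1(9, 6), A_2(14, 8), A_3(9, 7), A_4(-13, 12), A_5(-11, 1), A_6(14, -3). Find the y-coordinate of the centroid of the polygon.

835/198

Apply the shoelace formula. First the cross-terms c_i = x_i·y_{i+1} − x_{i+1}·y_i:
  -12, 26, 199, 119, 19, 111  ⇒  2A = 462, A = 231.
Then Σ (y_i + y_{i+1})·c_i = 5845, so ȳ = 5845 / (6·231) = 835/198.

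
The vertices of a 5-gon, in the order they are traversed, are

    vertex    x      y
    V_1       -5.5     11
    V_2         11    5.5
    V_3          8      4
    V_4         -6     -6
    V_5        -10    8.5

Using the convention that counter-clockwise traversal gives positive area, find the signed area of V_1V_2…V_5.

-174.75

V_1→V_2: (-5.5)(5.5) − (11)(11) = -151.25
V_2→V_3: (11)(4) − (8)(5.5) = 0
V_3→V_4: (8)(-6) − (-6)(4) = -24
V_4→V_5: (-6)(8.5) − (-10)(-6) = -111
V_5→V_1: (-10)(11) − (-5.5)(8.5) = -63.25
Σ = -349.5
Signed area = Σ/2 = -174.75 (negative ⇒ clockwise traversal).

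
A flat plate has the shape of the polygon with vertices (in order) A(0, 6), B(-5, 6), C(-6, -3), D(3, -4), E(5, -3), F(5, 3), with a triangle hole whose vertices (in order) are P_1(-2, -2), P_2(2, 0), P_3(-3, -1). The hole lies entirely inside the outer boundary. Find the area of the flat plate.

Outer boundary:
A→B: (0)(6) − (-5)(6) = 30
B→C: (-5)(-3) − (-6)(6) = 51
C→D: (-6)(-4) − (3)(-3) = 33
D→E: (3)(-3) − (5)(-4) = 11
E→F: (5)(3) − (5)(-3) = 30
F→A: (5)(6) − (0)(3) = 30
Σ = 185
Area = |Σ|/2 = 92.5.
Hole:
Apply the surveyor's formula: 2A = Σ (x_i·y_{i+1} − x_{i+1}·y_i), indices taken mod 3.
Σ = (4) + (-2) + (4) = 6
Area = |Σ|/2 = 3.
Net area = 92.5 − 3 = 89.5.

89.5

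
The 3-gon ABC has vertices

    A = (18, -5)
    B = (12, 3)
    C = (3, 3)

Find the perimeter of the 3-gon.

36

|AB| = √((-6)² + (8)²) = √100 = 10
|BC| = √((-9)² + (0)²) = √81 = 9
|CA| = √((15)² + (-8)²) = √289 = 17
Perimeter = 10 + 9 + 17 = 36.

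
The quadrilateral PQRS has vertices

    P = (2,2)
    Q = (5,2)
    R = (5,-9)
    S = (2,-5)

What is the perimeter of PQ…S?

|PQ| = √((3)² + (0)²) = √9 = 3
|QR| = √((0)² + (-11)²) = √121 = 11
|RS| = √((-3)² + (4)²) = √25 = 5
|SP| = √((0)² + (7)²) = √49 = 7
Perimeter = 3 + 11 + 5 + 7 = 26.

26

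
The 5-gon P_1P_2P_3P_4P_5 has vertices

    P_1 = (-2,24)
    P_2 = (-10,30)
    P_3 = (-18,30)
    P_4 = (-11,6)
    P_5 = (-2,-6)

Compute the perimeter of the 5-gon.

|P_1P_2| = √((-8)² + (6)²) = √100 = 10
|P_2P_3| = √((-8)² + (0)²) = √64 = 8
|P_3P_4| = √((7)² + (-24)²) = √625 = 25
|P_4P_5| = √((9)² + (-12)²) = √225 = 15
|P_5P_1| = √((0)² + (30)²) = √900 = 30
Perimeter = 10 + 8 + 25 + 15 + 30 = 88.

88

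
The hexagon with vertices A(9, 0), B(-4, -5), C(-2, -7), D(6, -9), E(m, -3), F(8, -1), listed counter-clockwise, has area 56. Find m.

8

The doubled signed area Σ (x_i y_{i+1} − x_{i+1} y_i) is linear in m.
With m=0 it equals 48; the coefficient of m is 8 (from the two edges through E).
So 8·m + 48 = 2·56 = 112 ⇒ m = 8.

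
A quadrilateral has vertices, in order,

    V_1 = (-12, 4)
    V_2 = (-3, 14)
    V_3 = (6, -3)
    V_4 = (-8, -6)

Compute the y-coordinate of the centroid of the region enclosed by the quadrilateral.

577/237

Apply Gauss's area formula. First the cross-terms c_i = x_i·y_{i+1} − x_{i+1}·y_i:
  -156, -75, -60, -104  ⇒  2A = -395, A = -197.5.
Then Σ (y_i + y_{i+1})·c_i = -2885, so ȳ = -2885 / (6·(-197.5)) = 577/237.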